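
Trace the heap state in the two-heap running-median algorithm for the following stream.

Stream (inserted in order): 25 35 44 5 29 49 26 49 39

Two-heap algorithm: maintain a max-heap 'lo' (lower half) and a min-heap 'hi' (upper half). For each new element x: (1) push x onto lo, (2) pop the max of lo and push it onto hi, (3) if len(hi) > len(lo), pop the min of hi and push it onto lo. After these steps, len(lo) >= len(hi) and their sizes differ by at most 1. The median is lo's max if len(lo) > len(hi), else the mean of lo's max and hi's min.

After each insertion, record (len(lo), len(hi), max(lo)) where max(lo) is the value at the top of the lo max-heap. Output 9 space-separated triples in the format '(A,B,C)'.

Answer: (1,0,25) (1,1,25) (2,1,35) (2,2,25) (3,2,29) (3,3,29) (4,3,29) (4,4,29) (5,4,35)

Derivation:
Step 1: insert 25 -> lo=[25] hi=[] -> (len(lo)=1, len(hi)=0, max(lo)=25)
Step 2: insert 35 -> lo=[25] hi=[35] -> (len(lo)=1, len(hi)=1, max(lo)=25)
Step 3: insert 44 -> lo=[25, 35] hi=[44] -> (len(lo)=2, len(hi)=1, max(lo)=35)
Step 4: insert 5 -> lo=[5, 25] hi=[35, 44] -> (len(lo)=2, len(hi)=2, max(lo)=25)
Step 5: insert 29 -> lo=[5, 25, 29] hi=[35, 44] -> (len(lo)=3, len(hi)=2, max(lo)=29)
Step 6: insert 49 -> lo=[5, 25, 29] hi=[35, 44, 49] -> (len(lo)=3, len(hi)=3, max(lo)=29)
Step 7: insert 26 -> lo=[5, 25, 26, 29] hi=[35, 44, 49] -> (len(lo)=4, len(hi)=3, max(lo)=29)
Step 8: insert 49 -> lo=[5, 25, 26, 29] hi=[35, 44, 49, 49] -> (len(lo)=4, len(hi)=4, max(lo)=29)
Step 9: insert 39 -> lo=[5, 25, 26, 29, 35] hi=[39, 44, 49, 49] -> (len(lo)=5, len(hi)=4, max(lo)=35)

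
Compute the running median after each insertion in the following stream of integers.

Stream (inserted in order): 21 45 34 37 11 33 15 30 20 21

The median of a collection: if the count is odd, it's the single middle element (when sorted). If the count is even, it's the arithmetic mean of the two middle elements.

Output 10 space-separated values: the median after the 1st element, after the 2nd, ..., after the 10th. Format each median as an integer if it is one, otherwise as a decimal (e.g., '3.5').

Step 1: insert 21 -> lo=[21] (size 1, max 21) hi=[] (size 0) -> median=21
Step 2: insert 45 -> lo=[21] (size 1, max 21) hi=[45] (size 1, min 45) -> median=33
Step 3: insert 34 -> lo=[21, 34] (size 2, max 34) hi=[45] (size 1, min 45) -> median=34
Step 4: insert 37 -> lo=[21, 34] (size 2, max 34) hi=[37, 45] (size 2, min 37) -> median=35.5
Step 5: insert 11 -> lo=[11, 21, 34] (size 3, max 34) hi=[37, 45] (size 2, min 37) -> median=34
Step 6: insert 33 -> lo=[11, 21, 33] (size 3, max 33) hi=[34, 37, 45] (size 3, min 34) -> median=33.5
Step 7: insert 15 -> lo=[11, 15, 21, 33] (size 4, max 33) hi=[34, 37, 45] (size 3, min 34) -> median=33
Step 8: insert 30 -> lo=[11, 15, 21, 30] (size 4, max 30) hi=[33, 34, 37, 45] (size 4, min 33) -> median=31.5
Step 9: insert 20 -> lo=[11, 15, 20, 21, 30] (size 5, max 30) hi=[33, 34, 37, 45] (size 4, min 33) -> median=30
Step 10: insert 21 -> lo=[11, 15, 20, 21, 21] (size 5, max 21) hi=[30, 33, 34, 37, 45] (size 5, min 30) -> median=25.5

Answer: 21 33 34 35.5 34 33.5 33 31.5 30 25.5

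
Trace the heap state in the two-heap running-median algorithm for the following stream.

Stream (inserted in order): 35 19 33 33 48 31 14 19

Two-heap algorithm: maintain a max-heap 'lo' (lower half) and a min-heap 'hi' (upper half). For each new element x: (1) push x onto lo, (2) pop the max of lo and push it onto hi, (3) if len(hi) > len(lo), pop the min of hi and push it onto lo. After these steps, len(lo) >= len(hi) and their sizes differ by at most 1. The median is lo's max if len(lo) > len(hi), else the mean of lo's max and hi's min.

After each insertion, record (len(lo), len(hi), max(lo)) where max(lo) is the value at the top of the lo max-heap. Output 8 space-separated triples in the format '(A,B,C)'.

Step 1: insert 35 -> lo=[35] hi=[] -> (len(lo)=1, len(hi)=0, max(lo)=35)
Step 2: insert 19 -> lo=[19] hi=[35] -> (len(lo)=1, len(hi)=1, max(lo)=19)
Step 3: insert 33 -> lo=[19, 33] hi=[35] -> (len(lo)=2, len(hi)=1, max(lo)=33)
Step 4: insert 33 -> lo=[19, 33] hi=[33, 35] -> (len(lo)=2, len(hi)=2, max(lo)=33)
Step 5: insert 48 -> lo=[19, 33, 33] hi=[35, 48] -> (len(lo)=3, len(hi)=2, max(lo)=33)
Step 6: insert 31 -> lo=[19, 31, 33] hi=[33, 35, 48] -> (len(lo)=3, len(hi)=3, max(lo)=33)
Step 7: insert 14 -> lo=[14, 19, 31, 33] hi=[33, 35, 48] -> (len(lo)=4, len(hi)=3, max(lo)=33)
Step 8: insert 19 -> lo=[14, 19, 19, 31] hi=[33, 33, 35, 48] -> (len(lo)=4, len(hi)=4, max(lo)=31)

Answer: (1,0,35) (1,1,19) (2,1,33) (2,2,33) (3,2,33) (3,3,33) (4,3,33) (4,4,31)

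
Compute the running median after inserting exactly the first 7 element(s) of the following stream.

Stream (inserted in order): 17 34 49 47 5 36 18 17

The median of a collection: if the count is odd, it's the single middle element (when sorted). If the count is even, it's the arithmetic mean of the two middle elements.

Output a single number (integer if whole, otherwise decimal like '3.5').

Step 1: insert 17 -> lo=[17] (size 1, max 17) hi=[] (size 0) -> median=17
Step 2: insert 34 -> lo=[17] (size 1, max 17) hi=[34] (size 1, min 34) -> median=25.5
Step 3: insert 49 -> lo=[17, 34] (size 2, max 34) hi=[49] (size 1, min 49) -> median=34
Step 4: insert 47 -> lo=[17, 34] (size 2, max 34) hi=[47, 49] (size 2, min 47) -> median=40.5
Step 5: insert 5 -> lo=[5, 17, 34] (size 3, max 34) hi=[47, 49] (size 2, min 47) -> median=34
Step 6: insert 36 -> lo=[5, 17, 34] (size 3, max 34) hi=[36, 47, 49] (size 3, min 36) -> median=35
Step 7: insert 18 -> lo=[5, 17, 18, 34] (size 4, max 34) hi=[36, 47, 49] (size 3, min 36) -> median=34

Answer: 34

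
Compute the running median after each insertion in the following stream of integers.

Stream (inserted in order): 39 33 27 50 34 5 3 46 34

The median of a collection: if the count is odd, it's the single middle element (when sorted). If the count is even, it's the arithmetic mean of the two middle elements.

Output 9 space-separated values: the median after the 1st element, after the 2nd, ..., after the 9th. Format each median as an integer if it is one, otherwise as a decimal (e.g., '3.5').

Answer: 39 36 33 36 34 33.5 33 33.5 34

Derivation:
Step 1: insert 39 -> lo=[39] (size 1, max 39) hi=[] (size 0) -> median=39
Step 2: insert 33 -> lo=[33] (size 1, max 33) hi=[39] (size 1, min 39) -> median=36
Step 3: insert 27 -> lo=[27, 33] (size 2, max 33) hi=[39] (size 1, min 39) -> median=33
Step 4: insert 50 -> lo=[27, 33] (size 2, max 33) hi=[39, 50] (size 2, min 39) -> median=36
Step 5: insert 34 -> lo=[27, 33, 34] (size 3, max 34) hi=[39, 50] (size 2, min 39) -> median=34
Step 6: insert 5 -> lo=[5, 27, 33] (size 3, max 33) hi=[34, 39, 50] (size 3, min 34) -> median=33.5
Step 7: insert 3 -> lo=[3, 5, 27, 33] (size 4, max 33) hi=[34, 39, 50] (size 3, min 34) -> median=33
Step 8: insert 46 -> lo=[3, 5, 27, 33] (size 4, max 33) hi=[34, 39, 46, 50] (size 4, min 34) -> median=33.5
Step 9: insert 34 -> lo=[3, 5, 27, 33, 34] (size 5, max 34) hi=[34, 39, 46, 50] (size 4, min 34) -> median=34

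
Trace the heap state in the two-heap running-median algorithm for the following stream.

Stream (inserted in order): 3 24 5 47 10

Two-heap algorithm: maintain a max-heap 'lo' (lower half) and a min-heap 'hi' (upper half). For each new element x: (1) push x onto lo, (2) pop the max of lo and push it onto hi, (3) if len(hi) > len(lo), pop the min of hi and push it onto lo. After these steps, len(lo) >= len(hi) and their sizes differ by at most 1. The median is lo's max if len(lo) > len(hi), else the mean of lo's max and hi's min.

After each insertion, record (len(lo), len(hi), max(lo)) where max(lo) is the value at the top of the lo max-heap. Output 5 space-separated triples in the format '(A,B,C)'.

Answer: (1,0,3) (1,1,3) (2,1,5) (2,2,5) (3,2,10)

Derivation:
Step 1: insert 3 -> lo=[3] hi=[] -> (len(lo)=1, len(hi)=0, max(lo)=3)
Step 2: insert 24 -> lo=[3] hi=[24] -> (len(lo)=1, len(hi)=1, max(lo)=3)
Step 3: insert 5 -> lo=[3, 5] hi=[24] -> (len(lo)=2, len(hi)=1, max(lo)=5)
Step 4: insert 47 -> lo=[3, 5] hi=[24, 47] -> (len(lo)=2, len(hi)=2, max(lo)=5)
Step 5: insert 10 -> lo=[3, 5, 10] hi=[24, 47] -> (len(lo)=3, len(hi)=2, max(lo)=10)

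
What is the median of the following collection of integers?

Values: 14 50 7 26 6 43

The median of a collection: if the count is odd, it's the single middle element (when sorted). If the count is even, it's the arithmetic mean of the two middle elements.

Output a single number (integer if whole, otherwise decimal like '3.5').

Step 1: insert 14 -> lo=[14] (size 1, max 14) hi=[] (size 0) -> median=14
Step 2: insert 50 -> lo=[14] (size 1, max 14) hi=[50] (size 1, min 50) -> median=32
Step 3: insert 7 -> lo=[7, 14] (size 2, max 14) hi=[50] (size 1, min 50) -> median=14
Step 4: insert 26 -> lo=[7, 14] (size 2, max 14) hi=[26, 50] (size 2, min 26) -> median=20
Step 5: insert 6 -> lo=[6, 7, 14] (size 3, max 14) hi=[26, 50] (size 2, min 26) -> median=14
Step 6: insert 43 -> lo=[6, 7, 14] (size 3, max 14) hi=[26, 43, 50] (size 3, min 26) -> median=20

Answer: 20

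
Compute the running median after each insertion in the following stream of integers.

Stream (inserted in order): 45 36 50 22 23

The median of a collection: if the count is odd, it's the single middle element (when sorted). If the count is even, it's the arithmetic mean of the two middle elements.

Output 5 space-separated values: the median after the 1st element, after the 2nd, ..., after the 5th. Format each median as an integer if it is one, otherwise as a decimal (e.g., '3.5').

Step 1: insert 45 -> lo=[45] (size 1, max 45) hi=[] (size 0) -> median=45
Step 2: insert 36 -> lo=[36] (size 1, max 36) hi=[45] (size 1, min 45) -> median=40.5
Step 3: insert 50 -> lo=[36, 45] (size 2, max 45) hi=[50] (size 1, min 50) -> median=45
Step 4: insert 22 -> lo=[22, 36] (size 2, max 36) hi=[45, 50] (size 2, min 45) -> median=40.5
Step 5: insert 23 -> lo=[22, 23, 36] (size 3, max 36) hi=[45, 50] (size 2, min 45) -> median=36

Answer: 45 40.5 45 40.5 36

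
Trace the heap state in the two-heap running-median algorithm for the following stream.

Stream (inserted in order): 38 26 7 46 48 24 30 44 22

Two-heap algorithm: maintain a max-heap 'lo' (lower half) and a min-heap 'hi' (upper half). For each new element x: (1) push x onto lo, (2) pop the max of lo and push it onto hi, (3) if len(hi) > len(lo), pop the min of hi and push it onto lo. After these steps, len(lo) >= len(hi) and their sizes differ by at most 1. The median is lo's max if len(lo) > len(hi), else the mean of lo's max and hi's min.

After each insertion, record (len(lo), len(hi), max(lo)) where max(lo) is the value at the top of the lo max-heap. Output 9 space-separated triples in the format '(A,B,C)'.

Step 1: insert 38 -> lo=[38] hi=[] -> (len(lo)=1, len(hi)=0, max(lo)=38)
Step 2: insert 26 -> lo=[26] hi=[38] -> (len(lo)=1, len(hi)=1, max(lo)=26)
Step 3: insert 7 -> lo=[7, 26] hi=[38] -> (len(lo)=2, len(hi)=1, max(lo)=26)
Step 4: insert 46 -> lo=[7, 26] hi=[38, 46] -> (len(lo)=2, len(hi)=2, max(lo)=26)
Step 5: insert 48 -> lo=[7, 26, 38] hi=[46, 48] -> (len(lo)=3, len(hi)=2, max(lo)=38)
Step 6: insert 24 -> lo=[7, 24, 26] hi=[38, 46, 48] -> (len(lo)=3, len(hi)=3, max(lo)=26)
Step 7: insert 30 -> lo=[7, 24, 26, 30] hi=[38, 46, 48] -> (len(lo)=4, len(hi)=3, max(lo)=30)
Step 8: insert 44 -> lo=[7, 24, 26, 30] hi=[38, 44, 46, 48] -> (len(lo)=4, len(hi)=4, max(lo)=30)
Step 9: insert 22 -> lo=[7, 22, 24, 26, 30] hi=[38, 44, 46, 48] -> (len(lo)=5, len(hi)=4, max(lo)=30)

Answer: (1,0,38) (1,1,26) (2,1,26) (2,2,26) (3,2,38) (3,3,26) (4,3,30) (4,4,30) (5,4,30)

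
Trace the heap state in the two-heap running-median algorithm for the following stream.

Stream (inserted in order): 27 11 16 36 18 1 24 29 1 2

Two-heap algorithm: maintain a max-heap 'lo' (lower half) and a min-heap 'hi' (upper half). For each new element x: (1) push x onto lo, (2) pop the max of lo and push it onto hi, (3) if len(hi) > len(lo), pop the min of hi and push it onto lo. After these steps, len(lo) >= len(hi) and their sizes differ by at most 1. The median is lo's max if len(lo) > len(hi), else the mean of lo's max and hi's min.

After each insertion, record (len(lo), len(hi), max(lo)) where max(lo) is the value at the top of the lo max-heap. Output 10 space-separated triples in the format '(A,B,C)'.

Step 1: insert 27 -> lo=[27] hi=[] -> (len(lo)=1, len(hi)=0, max(lo)=27)
Step 2: insert 11 -> lo=[11] hi=[27] -> (len(lo)=1, len(hi)=1, max(lo)=11)
Step 3: insert 16 -> lo=[11, 16] hi=[27] -> (len(lo)=2, len(hi)=1, max(lo)=16)
Step 4: insert 36 -> lo=[11, 16] hi=[27, 36] -> (len(lo)=2, len(hi)=2, max(lo)=16)
Step 5: insert 18 -> lo=[11, 16, 18] hi=[27, 36] -> (len(lo)=3, len(hi)=2, max(lo)=18)
Step 6: insert 1 -> lo=[1, 11, 16] hi=[18, 27, 36] -> (len(lo)=3, len(hi)=3, max(lo)=16)
Step 7: insert 24 -> lo=[1, 11, 16, 18] hi=[24, 27, 36] -> (len(lo)=4, len(hi)=3, max(lo)=18)
Step 8: insert 29 -> lo=[1, 11, 16, 18] hi=[24, 27, 29, 36] -> (len(lo)=4, len(hi)=4, max(lo)=18)
Step 9: insert 1 -> lo=[1, 1, 11, 16, 18] hi=[24, 27, 29, 36] -> (len(lo)=5, len(hi)=4, max(lo)=18)
Step 10: insert 2 -> lo=[1, 1, 2, 11, 16] hi=[18, 24, 27, 29, 36] -> (len(lo)=5, len(hi)=5, max(lo)=16)

Answer: (1,0,27) (1,1,11) (2,1,16) (2,2,16) (3,2,18) (3,3,16) (4,3,18) (4,4,18) (5,4,18) (5,5,16)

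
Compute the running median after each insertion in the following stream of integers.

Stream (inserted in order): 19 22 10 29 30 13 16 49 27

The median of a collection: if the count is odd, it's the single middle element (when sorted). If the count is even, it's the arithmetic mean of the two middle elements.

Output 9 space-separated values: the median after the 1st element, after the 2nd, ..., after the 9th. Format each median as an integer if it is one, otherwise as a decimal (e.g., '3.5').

Step 1: insert 19 -> lo=[19] (size 1, max 19) hi=[] (size 0) -> median=19
Step 2: insert 22 -> lo=[19] (size 1, max 19) hi=[22] (size 1, min 22) -> median=20.5
Step 3: insert 10 -> lo=[10, 19] (size 2, max 19) hi=[22] (size 1, min 22) -> median=19
Step 4: insert 29 -> lo=[10, 19] (size 2, max 19) hi=[22, 29] (size 2, min 22) -> median=20.5
Step 5: insert 30 -> lo=[10, 19, 22] (size 3, max 22) hi=[29, 30] (size 2, min 29) -> median=22
Step 6: insert 13 -> lo=[10, 13, 19] (size 3, max 19) hi=[22, 29, 30] (size 3, min 22) -> median=20.5
Step 7: insert 16 -> lo=[10, 13, 16, 19] (size 4, max 19) hi=[22, 29, 30] (size 3, min 22) -> median=19
Step 8: insert 49 -> lo=[10, 13, 16, 19] (size 4, max 19) hi=[22, 29, 30, 49] (size 4, min 22) -> median=20.5
Step 9: insert 27 -> lo=[10, 13, 16, 19, 22] (size 5, max 22) hi=[27, 29, 30, 49] (size 4, min 27) -> median=22

Answer: 19 20.5 19 20.5 22 20.5 19 20.5 22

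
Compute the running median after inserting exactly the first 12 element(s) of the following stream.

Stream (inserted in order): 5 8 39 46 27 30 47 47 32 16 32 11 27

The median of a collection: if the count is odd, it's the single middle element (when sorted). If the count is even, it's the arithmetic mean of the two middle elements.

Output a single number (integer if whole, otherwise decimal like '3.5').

Step 1: insert 5 -> lo=[5] (size 1, max 5) hi=[] (size 0) -> median=5
Step 2: insert 8 -> lo=[5] (size 1, max 5) hi=[8] (size 1, min 8) -> median=6.5
Step 3: insert 39 -> lo=[5, 8] (size 2, max 8) hi=[39] (size 1, min 39) -> median=8
Step 4: insert 46 -> lo=[5, 8] (size 2, max 8) hi=[39, 46] (size 2, min 39) -> median=23.5
Step 5: insert 27 -> lo=[5, 8, 27] (size 3, max 27) hi=[39, 46] (size 2, min 39) -> median=27
Step 6: insert 30 -> lo=[5, 8, 27] (size 3, max 27) hi=[30, 39, 46] (size 3, min 30) -> median=28.5
Step 7: insert 47 -> lo=[5, 8, 27, 30] (size 4, max 30) hi=[39, 46, 47] (size 3, min 39) -> median=30
Step 8: insert 47 -> lo=[5, 8, 27, 30] (size 4, max 30) hi=[39, 46, 47, 47] (size 4, min 39) -> median=34.5
Step 9: insert 32 -> lo=[5, 8, 27, 30, 32] (size 5, max 32) hi=[39, 46, 47, 47] (size 4, min 39) -> median=32
Step 10: insert 16 -> lo=[5, 8, 16, 27, 30] (size 5, max 30) hi=[32, 39, 46, 47, 47] (size 5, min 32) -> median=31
Step 11: insert 32 -> lo=[5, 8, 16, 27, 30, 32] (size 6, max 32) hi=[32, 39, 46, 47, 47] (size 5, min 32) -> median=32
Step 12: insert 11 -> lo=[5, 8, 11, 16, 27, 30] (size 6, max 30) hi=[32, 32, 39, 46, 47, 47] (size 6, min 32) -> median=31

Answer: 31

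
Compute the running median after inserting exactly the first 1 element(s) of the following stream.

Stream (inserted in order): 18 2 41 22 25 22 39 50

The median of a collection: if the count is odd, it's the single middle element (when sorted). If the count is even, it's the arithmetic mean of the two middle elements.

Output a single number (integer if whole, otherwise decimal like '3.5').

Step 1: insert 18 -> lo=[18] (size 1, max 18) hi=[] (size 0) -> median=18

Answer: 18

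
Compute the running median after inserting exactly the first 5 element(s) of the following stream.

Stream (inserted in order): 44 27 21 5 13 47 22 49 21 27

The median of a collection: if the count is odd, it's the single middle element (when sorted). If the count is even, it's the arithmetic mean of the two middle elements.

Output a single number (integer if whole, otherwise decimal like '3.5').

Answer: 21

Derivation:
Step 1: insert 44 -> lo=[44] (size 1, max 44) hi=[] (size 0) -> median=44
Step 2: insert 27 -> lo=[27] (size 1, max 27) hi=[44] (size 1, min 44) -> median=35.5
Step 3: insert 21 -> lo=[21, 27] (size 2, max 27) hi=[44] (size 1, min 44) -> median=27
Step 4: insert 5 -> lo=[5, 21] (size 2, max 21) hi=[27, 44] (size 2, min 27) -> median=24
Step 5: insert 13 -> lo=[5, 13, 21] (size 3, max 21) hi=[27, 44] (size 2, min 27) -> median=21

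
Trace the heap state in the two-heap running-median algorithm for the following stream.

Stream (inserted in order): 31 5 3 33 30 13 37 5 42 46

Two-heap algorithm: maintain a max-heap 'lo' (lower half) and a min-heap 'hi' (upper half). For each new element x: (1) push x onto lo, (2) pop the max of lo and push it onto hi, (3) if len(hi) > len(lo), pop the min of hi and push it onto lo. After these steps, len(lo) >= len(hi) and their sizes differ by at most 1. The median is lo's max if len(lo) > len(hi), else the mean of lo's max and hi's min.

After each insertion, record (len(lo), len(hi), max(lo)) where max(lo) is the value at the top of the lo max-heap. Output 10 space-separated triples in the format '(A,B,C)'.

Step 1: insert 31 -> lo=[31] hi=[] -> (len(lo)=1, len(hi)=0, max(lo)=31)
Step 2: insert 5 -> lo=[5] hi=[31] -> (len(lo)=1, len(hi)=1, max(lo)=5)
Step 3: insert 3 -> lo=[3, 5] hi=[31] -> (len(lo)=2, len(hi)=1, max(lo)=5)
Step 4: insert 33 -> lo=[3, 5] hi=[31, 33] -> (len(lo)=2, len(hi)=2, max(lo)=5)
Step 5: insert 30 -> lo=[3, 5, 30] hi=[31, 33] -> (len(lo)=3, len(hi)=2, max(lo)=30)
Step 6: insert 13 -> lo=[3, 5, 13] hi=[30, 31, 33] -> (len(lo)=3, len(hi)=3, max(lo)=13)
Step 7: insert 37 -> lo=[3, 5, 13, 30] hi=[31, 33, 37] -> (len(lo)=4, len(hi)=3, max(lo)=30)
Step 8: insert 5 -> lo=[3, 5, 5, 13] hi=[30, 31, 33, 37] -> (len(lo)=4, len(hi)=4, max(lo)=13)
Step 9: insert 42 -> lo=[3, 5, 5, 13, 30] hi=[31, 33, 37, 42] -> (len(lo)=5, len(hi)=4, max(lo)=30)
Step 10: insert 46 -> lo=[3, 5, 5, 13, 30] hi=[31, 33, 37, 42, 46] -> (len(lo)=5, len(hi)=5, max(lo)=30)

Answer: (1,0,31) (1,1,5) (2,1,5) (2,2,5) (3,2,30) (3,3,13) (4,3,30) (4,4,13) (5,4,30) (5,5,30)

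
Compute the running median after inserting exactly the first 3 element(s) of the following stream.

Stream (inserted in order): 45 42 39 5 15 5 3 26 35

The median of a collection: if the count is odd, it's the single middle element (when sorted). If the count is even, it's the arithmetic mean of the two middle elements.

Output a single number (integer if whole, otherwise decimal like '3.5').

Answer: 42

Derivation:
Step 1: insert 45 -> lo=[45] (size 1, max 45) hi=[] (size 0) -> median=45
Step 2: insert 42 -> lo=[42] (size 1, max 42) hi=[45] (size 1, min 45) -> median=43.5
Step 3: insert 39 -> lo=[39, 42] (size 2, max 42) hi=[45] (size 1, min 45) -> median=42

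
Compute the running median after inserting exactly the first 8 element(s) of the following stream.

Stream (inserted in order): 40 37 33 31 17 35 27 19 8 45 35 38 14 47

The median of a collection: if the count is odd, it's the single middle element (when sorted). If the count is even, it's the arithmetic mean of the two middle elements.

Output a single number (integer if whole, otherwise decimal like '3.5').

Step 1: insert 40 -> lo=[40] (size 1, max 40) hi=[] (size 0) -> median=40
Step 2: insert 37 -> lo=[37] (size 1, max 37) hi=[40] (size 1, min 40) -> median=38.5
Step 3: insert 33 -> lo=[33, 37] (size 2, max 37) hi=[40] (size 1, min 40) -> median=37
Step 4: insert 31 -> lo=[31, 33] (size 2, max 33) hi=[37, 40] (size 2, min 37) -> median=35
Step 5: insert 17 -> lo=[17, 31, 33] (size 3, max 33) hi=[37, 40] (size 2, min 37) -> median=33
Step 6: insert 35 -> lo=[17, 31, 33] (size 3, max 33) hi=[35, 37, 40] (size 3, min 35) -> median=34
Step 7: insert 27 -> lo=[17, 27, 31, 33] (size 4, max 33) hi=[35, 37, 40] (size 3, min 35) -> median=33
Step 8: insert 19 -> lo=[17, 19, 27, 31] (size 4, max 31) hi=[33, 35, 37, 40] (size 4, min 33) -> median=32

Answer: 32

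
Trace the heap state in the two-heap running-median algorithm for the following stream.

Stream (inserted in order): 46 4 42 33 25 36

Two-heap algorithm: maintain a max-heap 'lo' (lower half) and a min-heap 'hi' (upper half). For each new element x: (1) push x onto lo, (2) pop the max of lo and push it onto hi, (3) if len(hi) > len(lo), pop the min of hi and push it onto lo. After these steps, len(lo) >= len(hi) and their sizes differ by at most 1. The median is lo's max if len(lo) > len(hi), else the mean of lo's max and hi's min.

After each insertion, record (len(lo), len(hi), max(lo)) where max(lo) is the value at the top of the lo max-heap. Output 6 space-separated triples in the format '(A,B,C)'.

Step 1: insert 46 -> lo=[46] hi=[] -> (len(lo)=1, len(hi)=0, max(lo)=46)
Step 2: insert 4 -> lo=[4] hi=[46] -> (len(lo)=1, len(hi)=1, max(lo)=4)
Step 3: insert 42 -> lo=[4, 42] hi=[46] -> (len(lo)=2, len(hi)=1, max(lo)=42)
Step 4: insert 33 -> lo=[4, 33] hi=[42, 46] -> (len(lo)=2, len(hi)=2, max(lo)=33)
Step 5: insert 25 -> lo=[4, 25, 33] hi=[42, 46] -> (len(lo)=3, len(hi)=2, max(lo)=33)
Step 6: insert 36 -> lo=[4, 25, 33] hi=[36, 42, 46] -> (len(lo)=3, len(hi)=3, max(lo)=33)

Answer: (1,0,46) (1,1,4) (2,1,42) (2,2,33) (3,2,33) (3,3,33)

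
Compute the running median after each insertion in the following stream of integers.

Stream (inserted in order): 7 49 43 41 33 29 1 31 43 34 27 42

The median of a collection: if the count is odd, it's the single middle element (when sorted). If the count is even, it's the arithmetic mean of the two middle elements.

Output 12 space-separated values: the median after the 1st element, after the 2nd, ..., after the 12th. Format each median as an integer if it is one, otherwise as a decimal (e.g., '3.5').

Answer: 7 28 43 42 41 37 33 32 33 33.5 33 33.5

Derivation:
Step 1: insert 7 -> lo=[7] (size 1, max 7) hi=[] (size 0) -> median=7
Step 2: insert 49 -> lo=[7] (size 1, max 7) hi=[49] (size 1, min 49) -> median=28
Step 3: insert 43 -> lo=[7, 43] (size 2, max 43) hi=[49] (size 1, min 49) -> median=43
Step 4: insert 41 -> lo=[7, 41] (size 2, max 41) hi=[43, 49] (size 2, min 43) -> median=42
Step 5: insert 33 -> lo=[7, 33, 41] (size 3, max 41) hi=[43, 49] (size 2, min 43) -> median=41
Step 6: insert 29 -> lo=[7, 29, 33] (size 3, max 33) hi=[41, 43, 49] (size 3, min 41) -> median=37
Step 7: insert 1 -> lo=[1, 7, 29, 33] (size 4, max 33) hi=[41, 43, 49] (size 3, min 41) -> median=33
Step 8: insert 31 -> lo=[1, 7, 29, 31] (size 4, max 31) hi=[33, 41, 43, 49] (size 4, min 33) -> median=32
Step 9: insert 43 -> lo=[1, 7, 29, 31, 33] (size 5, max 33) hi=[41, 43, 43, 49] (size 4, min 41) -> median=33
Step 10: insert 34 -> lo=[1, 7, 29, 31, 33] (size 5, max 33) hi=[34, 41, 43, 43, 49] (size 5, min 34) -> median=33.5
Step 11: insert 27 -> lo=[1, 7, 27, 29, 31, 33] (size 6, max 33) hi=[34, 41, 43, 43, 49] (size 5, min 34) -> median=33
Step 12: insert 42 -> lo=[1, 7, 27, 29, 31, 33] (size 6, max 33) hi=[34, 41, 42, 43, 43, 49] (size 6, min 34) -> median=33.5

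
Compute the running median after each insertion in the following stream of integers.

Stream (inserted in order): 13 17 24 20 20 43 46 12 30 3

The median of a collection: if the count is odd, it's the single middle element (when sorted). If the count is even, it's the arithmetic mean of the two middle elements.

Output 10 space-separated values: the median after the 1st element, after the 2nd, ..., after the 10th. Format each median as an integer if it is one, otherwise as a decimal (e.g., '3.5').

Step 1: insert 13 -> lo=[13] (size 1, max 13) hi=[] (size 0) -> median=13
Step 2: insert 17 -> lo=[13] (size 1, max 13) hi=[17] (size 1, min 17) -> median=15
Step 3: insert 24 -> lo=[13, 17] (size 2, max 17) hi=[24] (size 1, min 24) -> median=17
Step 4: insert 20 -> lo=[13, 17] (size 2, max 17) hi=[20, 24] (size 2, min 20) -> median=18.5
Step 5: insert 20 -> lo=[13, 17, 20] (size 3, max 20) hi=[20, 24] (size 2, min 20) -> median=20
Step 6: insert 43 -> lo=[13, 17, 20] (size 3, max 20) hi=[20, 24, 43] (size 3, min 20) -> median=20
Step 7: insert 46 -> lo=[13, 17, 20, 20] (size 4, max 20) hi=[24, 43, 46] (size 3, min 24) -> median=20
Step 8: insert 12 -> lo=[12, 13, 17, 20] (size 4, max 20) hi=[20, 24, 43, 46] (size 4, min 20) -> median=20
Step 9: insert 30 -> lo=[12, 13, 17, 20, 20] (size 5, max 20) hi=[24, 30, 43, 46] (size 4, min 24) -> median=20
Step 10: insert 3 -> lo=[3, 12, 13, 17, 20] (size 5, max 20) hi=[20, 24, 30, 43, 46] (size 5, min 20) -> median=20

Answer: 13 15 17 18.5 20 20 20 20 20 20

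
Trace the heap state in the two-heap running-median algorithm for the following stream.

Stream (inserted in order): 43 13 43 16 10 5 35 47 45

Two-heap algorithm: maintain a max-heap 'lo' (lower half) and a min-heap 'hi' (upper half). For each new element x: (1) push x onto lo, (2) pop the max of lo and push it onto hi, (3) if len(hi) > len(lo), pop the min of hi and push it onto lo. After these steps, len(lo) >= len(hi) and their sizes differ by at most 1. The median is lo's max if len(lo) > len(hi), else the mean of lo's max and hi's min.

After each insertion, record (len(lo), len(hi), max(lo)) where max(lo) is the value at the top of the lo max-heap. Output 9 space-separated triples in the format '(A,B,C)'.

Answer: (1,0,43) (1,1,13) (2,1,43) (2,2,16) (3,2,16) (3,3,13) (4,3,16) (4,4,16) (5,4,35)

Derivation:
Step 1: insert 43 -> lo=[43] hi=[] -> (len(lo)=1, len(hi)=0, max(lo)=43)
Step 2: insert 13 -> lo=[13] hi=[43] -> (len(lo)=1, len(hi)=1, max(lo)=13)
Step 3: insert 43 -> lo=[13, 43] hi=[43] -> (len(lo)=2, len(hi)=1, max(lo)=43)
Step 4: insert 16 -> lo=[13, 16] hi=[43, 43] -> (len(lo)=2, len(hi)=2, max(lo)=16)
Step 5: insert 10 -> lo=[10, 13, 16] hi=[43, 43] -> (len(lo)=3, len(hi)=2, max(lo)=16)
Step 6: insert 5 -> lo=[5, 10, 13] hi=[16, 43, 43] -> (len(lo)=3, len(hi)=3, max(lo)=13)
Step 7: insert 35 -> lo=[5, 10, 13, 16] hi=[35, 43, 43] -> (len(lo)=4, len(hi)=3, max(lo)=16)
Step 8: insert 47 -> lo=[5, 10, 13, 16] hi=[35, 43, 43, 47] -> (len(lo)=4, len(hi)=4, max(lo)=16)
Step 9: insert 45 -> lo=[5, 10, 13, 16, 35] hi=[43, 43, 45, 47] -> (len(lo)=5, len(hi)=4, max(lo)=35)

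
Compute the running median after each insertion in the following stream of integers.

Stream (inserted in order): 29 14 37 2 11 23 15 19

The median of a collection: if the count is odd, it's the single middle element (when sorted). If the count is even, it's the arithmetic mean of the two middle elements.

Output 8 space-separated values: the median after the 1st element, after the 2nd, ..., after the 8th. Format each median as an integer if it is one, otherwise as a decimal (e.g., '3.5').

Step 1: insert 29 -> lo=[29] (size 1, max 29) hi=[] (size 0) -> median=29
Step 2: insert 14 -> lo=[14] (size 1, max 14) hi=[29] (size 1, min 29) -> median=21.5
Step 3: insert 37 -> lo=[14, 29] (size 2, max 29) hi=[37] (size 1, min 37) -> median=29
Step 4: insert 2 -> lo=[2, 14] (size 2, max 14) hi=[29, 37] (size 2, min 29) -> median=21.5
Step 5: insert 11 -> lo=[2, 11, 14] (size 3, max 14) hi=[29, 37] (size 2, min 29) -> median=14
Step 6: insert 23 -> lo=[2, 11, 14] (size 3, max 14) hi=[23, 29, 37] (size 3, min 23) -> median=18.5
Step 7: insert 15 -> lo=[2, 11, 14, 15] (size 4, max 15) hi=[23, 29, 37] (size 3, min 23) -> median=15
Step 8: insert 19 -> lo=[2, 11, 14, 15] (size 4, max 15) hi=[19, 23, 29, 37] (size 4, min 19) -> median=17

Answer: 29 21.5 29 21.5 14 18.5 15 17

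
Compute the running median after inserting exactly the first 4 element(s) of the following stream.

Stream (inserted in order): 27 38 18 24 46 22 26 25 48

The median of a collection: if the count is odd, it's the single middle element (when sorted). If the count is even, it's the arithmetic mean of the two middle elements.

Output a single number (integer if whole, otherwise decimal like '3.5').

Step 1: insert 27 -> lo=[27] (size 1, max 27) hi=[] (size 0) -> median=27
Step 2: insert 38 -> lo=[27] (size 1, max 27) hi=[38] (size 1, min 38) -> median=32.5
Step 3: insert 18 -> lo=[18, 27] (size 2, max 27) hi=[38] (size 1, min 38) -> median=27
Step 4: insert 24 -> lo=[18, 24] (size 2, max 24) hi=[27, 38] (size 2, min 27) -> median=25.5

Answer: 25.5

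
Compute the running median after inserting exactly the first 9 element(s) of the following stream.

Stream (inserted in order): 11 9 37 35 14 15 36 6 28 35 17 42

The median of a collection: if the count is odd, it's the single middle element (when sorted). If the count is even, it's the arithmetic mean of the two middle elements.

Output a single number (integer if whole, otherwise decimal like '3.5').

Step 1: insert 11 -> lo=[11] (size 1, max 11) hi=[] (size 0) -> median=11
Step 2: insert 9 -> lo=[9] (size 1, max 9) hi=[11] (size 1, min 11) -> median=10
Step 3: insert 37 -> lo=[9, 11] (size 2, max 11) hi=[37] (size 1, min 37) -> median=11
Step 4: insert 35 -> lo=[9, 11] (size 2, max 11) hi=[35, 37] (size 2, min 35) -> median=23
Step 5: insert 14 -> lo=[9, 11, 14] (size 3, max 14) hi=[35, 37] (size 2, min 35) -> median=14
Step 6: insert 15 -> lo=[9, 11, 14] (size 3, max 14) hi=[15, 35, 37] (size 3, min 15) -> median=14.5
Step 7: insert 36 -> lo=[9, 11, 14, 15] (size 4, max 15) hi=[35, 36, 37] (size 3, min 35) -> median=15
Step 8: insert 6 -> lo=[6, 9, 11, 14] (size 4, max 14) hi=[15, 35, 36, 37] (size 4, min 15) -> median=14.5
Step 9: insert 28 -> lo=[6, 9, 11, 14, 15] (size 5, max 15) hi=[28, 35, 36, 37] (size 4, min 28) -> median=15

Answer: 15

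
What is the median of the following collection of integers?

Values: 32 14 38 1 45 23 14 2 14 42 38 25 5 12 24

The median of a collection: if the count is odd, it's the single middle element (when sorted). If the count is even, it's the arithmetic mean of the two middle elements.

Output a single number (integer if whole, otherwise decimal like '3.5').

Step 1: insert 32 -> lo=[32] (size 1, max 32) hi=[] (size 0) -> median=32
Step 2: insert 14 -> lo=[14] (size 1, max 14) hi=[32] (size 1, min 32) -> median=23
Step 3: insert 38 -> lo=[14, 32] (size 2, max 32) hi=[38] (size 1, min 38) -> median=32
Step 4: insert 1 -> lo=[1, 14] (size 2, max 14) hi=[32, 38] (size 2, min 32) -> median=23
Step 5: insert 45 -> lo=[1, 14, 32] (size 3, max 32) hi=[38, 45] (size 2, min 38) -> median=32
Step 6: insert 23 -> lo=[1, 14, 23] (size 3, max 23) hi=[32, 38, 45] (size 3, min 32) -> median=27.5
Step 7: insert 14 -> lo=[1, 14, 14, 23] (size 4, max 23) hi=[32, 38, 45] (size 3, min 32) -> median=23
Step 8: insert 2 -> lo=[1, 2, 14, 14] (size 4, max 14) hi=[23, 32, 38, 45] (size 4, min 23) -> median=18.5
Step 9: insert 14 -> lo=[1, 2, 14, 14, 14] (size 5, max 14) hi=[23, 32, 38, 45] (size 4, min 23) -> median=14
Step 10: insert 42 -> lo=[1, 2, 14, 14, 14] (size 5, max 14) hi=[23, 32, 38, 42, 45] (size 5, min 23) -> median=18.5
Step 11: insert 38 -> lo=[1, 2, 14, 14, 14, 23] (size 6, max 23) hi=[32, 38, 38, 42, 45] (size 5, min 32) -> median=23
Step 12: insert 25 -> lo=[1, 2, 14, 14, 14, 23] (size 6, max 23) hi=[25, 32, 38, 38, 42, 45] (size 6, min 25) -> median=24
Step 13: insert 5 -> lo=[1, 2, 5, 14, 14, 14, 23] (size 7, max 23) hi=[25, 32, 38, 38, 42, 45] (size 6, min 25) -> median=23
Step 14: insert 12 -> lo=[1, 2, 5, 12, 14, 14, 14] (size 7, max 14) hi=[23, 25, 32, 38, 38, 42, 45] (size 7, min 23) -> median=18.5
Step 15: insert 24 -> lo=[1, 2, 5, 12, 14, 14, 14, 23] (size 8, max 23) hi=[24, 25, 32, 38, 38, 42, 45] (size 7, min 24) -> median=23

Answer: 23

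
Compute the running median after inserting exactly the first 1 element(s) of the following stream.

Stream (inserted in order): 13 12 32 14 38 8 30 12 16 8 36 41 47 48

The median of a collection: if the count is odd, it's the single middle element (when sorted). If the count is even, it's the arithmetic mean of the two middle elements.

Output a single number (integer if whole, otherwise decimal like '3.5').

Step 1: insert 13 -> lo=[13] (size 1, max 13) hi=[] (size 0) -> median=13

Answer: 13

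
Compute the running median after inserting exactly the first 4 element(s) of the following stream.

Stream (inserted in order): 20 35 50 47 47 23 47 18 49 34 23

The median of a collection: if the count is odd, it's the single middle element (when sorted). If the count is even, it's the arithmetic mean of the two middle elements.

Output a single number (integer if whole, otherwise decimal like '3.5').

Answer: 41

Derivation:
Step 1: insert 20 -> lo=[20] (size 1, max 20) hi=[] (size 0) -> median=20
Step 2: insert 35 -> lo=[20] (size 1, max 20) hi=[35] (size 1, min 35) -> median=27.5
Step 3: insert 50 -> lo=[20, 35] (size 2, max 35) hi=[50] (size 1, min 50) -> median=35
Step 4: insert 47 -> lo=[20, 35] (size 2, max 35) hi=[47, 50] (size 2, min 47) -> median=41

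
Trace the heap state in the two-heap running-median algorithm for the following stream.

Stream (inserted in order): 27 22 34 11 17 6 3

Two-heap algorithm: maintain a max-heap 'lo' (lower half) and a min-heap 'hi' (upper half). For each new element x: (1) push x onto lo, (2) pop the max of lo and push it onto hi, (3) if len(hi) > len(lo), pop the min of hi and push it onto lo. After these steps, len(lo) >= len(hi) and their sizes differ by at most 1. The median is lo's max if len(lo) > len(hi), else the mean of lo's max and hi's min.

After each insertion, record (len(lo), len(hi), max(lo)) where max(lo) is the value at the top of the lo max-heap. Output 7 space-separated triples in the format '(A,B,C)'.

Answer: (1,0,27) (1,1,22) (2,1,27) (2,2,22) (3,2,22) (3,3,17) (4,3,17)

Derivation:
Step 1: insert 27 -> lo=[27] hi=[] -> (len(lo)=1, len(hi)=0, max(lo)=27)
Step 2: insert 22 -> lo=[22] hi=[27] -> (len(lo)=1, len(hi)=1, max(lo)=22)
Step 3: insert 34 -> lo=[22, 27] hi=[34] -> (len(lo)=2, len(hi)=1, max(lo)=27)
Step 4: insert 11 -> lo=[11, 22] hi=[27, 34] -> (len(lo)=2, len(hi)=2, max(lo)=22)
Step 5: insert 17 -> lo=[11, 17, 22] hi=[27, 34] -> (len(lo)=3, len(hi)=2, max(lo)=22)
Step 6: insert 6 -> lo=[6, 11, 17] hi=[22, 27, 34] -> (len(lo)=3, len(hi)=3, max(lo)=17)
Step 7: insert 3 -> lo=[3, 6, 11, 17] hi=[22, 27, 34] -> (len(lo)=4, len(hi)=3, max(lo)=17)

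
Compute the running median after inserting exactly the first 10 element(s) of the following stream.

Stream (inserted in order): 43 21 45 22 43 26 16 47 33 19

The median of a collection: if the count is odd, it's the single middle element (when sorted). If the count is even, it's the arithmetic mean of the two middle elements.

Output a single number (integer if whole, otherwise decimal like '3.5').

Step 1: insert 43 -> lo=[43] (size 1, max 43) hi=[] (size 0) -> median=43
Step 2: insert 21 -> lo=[21] (size 1, max 21) hi=[43] (size 1, min 43) -> median=32
Step 3: insert 45 -> lo=[21, 43] (size 2, max 43) hi=[45] (size 1, min 45) -> median=43
Step 4: insert 22 -> lo=[21, 22] (size 2, max 22) hi=[43, 45] (size 2, min 43) -> median=32.5
Step 5: insert 43 -> lo=[21, 22, 43] (size 3, max 43) hi=[43, 45] (size 2, min 43) -> median=43
Step 6: insert 26 -> lo=[21, 22, 26] (size 3, max 26) hi=[43, 43, 45] (size 3, min 43) -> median=34.5
Step 7: insert 16 -> lo=[16, 21, 22, 26] (size 4, max 26) hi=[43, 43, 45] (size 3, min 43) -> median=26
Step 8: insert 47 -> lo=[16, 21, 22, 26] (size 4, max 26) hi=[43, 43, 45, 47] (size 4, min 43) -> median=34.5
Step 9: insert 33 -> lo=[16, 21, 22, 26, 33] (size 5, max 33) hi=[43, 43, 45, 47] (size 4, min 43) -> median=33
Step 10: insert 19 -> lo=[16, 19, 21, 22, 26] (size 5, max 26) hi=[33, 43, 43, 45, 47] (size 5, min 33) -> median=29.5

Answer: 29.5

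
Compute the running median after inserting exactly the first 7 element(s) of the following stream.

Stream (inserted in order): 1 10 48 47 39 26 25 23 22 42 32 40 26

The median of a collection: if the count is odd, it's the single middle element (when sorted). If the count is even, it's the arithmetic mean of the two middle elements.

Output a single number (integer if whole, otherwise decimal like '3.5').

Answer: 26

Derivation:
Step 1: insert 1 -> lo=[1] (size 1, max 1) hi=[] (size 0) -> median=1
Step 2: insert 10 -> lo=[1] (size 1, max 1) hi=[10] (size 1, min 10) -> median=5.5
Step 3: insert 48 -> lo=[1, 10] (size 2, max 10) hi=[48] (size 1, min 48) -> median=10
Step 4: insert 47 -> lo=[1, 10] (size 2, max 10) hi=[47, 48] (size 2, min 47) -> median=28.5
Step 5: insert 39 -> lo=[1, 10, 39] (size 3, max 39) hi=[47, 48] (size 2, min 47) -> median=39
Step 6: insert 26 -> lo=[1, 10, 26] (size 3, max 26) hi=[39, 47, 48] (size 3, min 39) -> median=32.5
Step 7: insert 25 -> lo=[1, 10, 25, 26] (size 4, max 26) hi=[39, 47, 48] (size 3, min 39) -> median=26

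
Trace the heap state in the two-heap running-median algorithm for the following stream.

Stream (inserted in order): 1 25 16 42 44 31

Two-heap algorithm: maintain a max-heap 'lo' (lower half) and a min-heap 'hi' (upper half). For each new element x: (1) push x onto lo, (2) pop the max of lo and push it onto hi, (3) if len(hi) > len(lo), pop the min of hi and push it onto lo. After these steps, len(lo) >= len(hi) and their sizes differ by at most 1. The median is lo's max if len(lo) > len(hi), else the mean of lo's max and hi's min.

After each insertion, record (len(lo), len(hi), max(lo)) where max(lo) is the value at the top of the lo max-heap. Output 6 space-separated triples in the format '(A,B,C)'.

Step 1: insert 1 -> lo=[1] hi=[] -> (len(lo)=1, len(hi)=0, max(lo)=1)
Step 2: insert 25 -> lo=[1] hi=[25] -> (len(lo)=1, len(hi)=1, max(lo)=1)
Step 3: insert 16 -> lo=[1, 16] hi=[25] -> (len(lo)=2, len(hi)=1, max(lo)=16)
Step 4: insert 42 -> lo=[1, 16] hi=[25, 42] -> (len(lo)=2, len(hi)=2, max(lo)=16)
Step 5: insert 44 -> lo=[1, 16, 25] hi=[42, 44] -> (len(lo)=3, len(hi)=2, max(lo)=25)
Step 6: insert 31 -> lo=[1, 16, 25] hi=[31, 42, 44] -> (len(lo)=3, len(hi)=3, max(lo)=25)

Answer: (1,0,1) (1,1,1) (2,1,16) (2,2,16) (3,2,25) (3,3,25)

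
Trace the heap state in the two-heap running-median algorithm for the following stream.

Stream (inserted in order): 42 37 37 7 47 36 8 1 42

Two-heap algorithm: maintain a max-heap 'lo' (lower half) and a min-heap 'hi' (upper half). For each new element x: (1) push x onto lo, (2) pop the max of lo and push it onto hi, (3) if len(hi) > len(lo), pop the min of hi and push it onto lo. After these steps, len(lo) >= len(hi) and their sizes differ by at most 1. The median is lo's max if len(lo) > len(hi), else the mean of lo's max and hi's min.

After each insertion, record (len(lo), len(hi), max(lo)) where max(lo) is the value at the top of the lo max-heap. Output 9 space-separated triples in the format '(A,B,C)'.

Answer: (1,0,42) (1,1,37) (2,1,37) (2,2,37) (3,2,37) (3,3,37) (4,3,37) (4,4,36) (5,4,37)

Derivation:
Step 1: insert 42 -> lo=[42] hi=[] -> (len(lo)=1, len(hi)=0, max(lo)=42)
Step 2: insert 37 -> lo=[37] hi=[42] -> (len(lo)=1, len(hi)=1, max(lo)=37)
Step 3: insert 37 -> lo=[37, 37] hi=[42] -> (len(lo)=2, len(hi)=1, max(lo)=37)
Step 4: insert 7 -> lo=[7, 37] hi=[37, 42] -> (len(lo)=2, len(hi)=2, max(lo)=37)
Step 5: insert 47 -> lo=[7, 37, 37] hi=[42, 47] -> (len(lo)=3, len(hi)=2, max(lo)=37)
Step 6: insert 36 -> lo=[7, 36, 37] hi=[37, 42, 47] -> (len(lo)=3, len(hi)=3, max(lo)=37)
Step 7: insert 8 -> lo=[7, 8, 36, 37] hi=[37, 42, 47] -> (len(lo)=4, len(hi)=3, max(lo)=37)
Step 8: insert 1 -> lo=[1, 7, 8, 36] hi=[37, 37, 42, 47] -> (len(lo)=4, len(hi)=4, max(lo)=36)
Step 9: insert 42 -> lo=[1, 7, 8, 36, 37] hi=[37, 42, 42, 47] -> (len(lo)=5, len(hi)=4, max(lo)=37)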